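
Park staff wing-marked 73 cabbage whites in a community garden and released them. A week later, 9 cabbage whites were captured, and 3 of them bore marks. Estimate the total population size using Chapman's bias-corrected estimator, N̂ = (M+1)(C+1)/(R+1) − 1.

N̂ = (73+1)(9+1)/(3+1) − 1 = 74·10/4 − 1
= 740/4 − 1 = 185 − 1 = 184

N = 184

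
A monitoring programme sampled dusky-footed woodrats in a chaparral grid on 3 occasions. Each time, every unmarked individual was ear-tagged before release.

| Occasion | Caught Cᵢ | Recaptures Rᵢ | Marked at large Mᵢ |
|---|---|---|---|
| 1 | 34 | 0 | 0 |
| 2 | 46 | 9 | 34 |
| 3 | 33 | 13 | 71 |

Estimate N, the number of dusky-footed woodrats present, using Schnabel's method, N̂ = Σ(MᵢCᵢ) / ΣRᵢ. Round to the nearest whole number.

Σ MᵢCᵢ = 0·34 + 34·46 + 71·33 = 0 + 1564 + 2343 = 3907
Σ Rᵢ = 0 + 9 + 13 = 22
N̂ = 3907 / 22 ≈ 177.6 → 178

N ≈ 178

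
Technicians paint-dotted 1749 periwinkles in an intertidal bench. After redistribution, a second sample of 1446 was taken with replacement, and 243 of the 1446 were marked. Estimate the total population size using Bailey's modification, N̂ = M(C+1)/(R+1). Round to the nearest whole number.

N ≈ 10,372

N̂ = 1749·(1446+1)/(243+1) = 1749·1447/244 = 2530803/244 ≈ 10372.1 → 10372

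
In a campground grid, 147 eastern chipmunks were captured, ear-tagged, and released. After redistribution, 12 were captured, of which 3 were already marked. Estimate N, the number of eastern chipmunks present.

N = (147 × 12) / 3 = 1764 / 3 = 588

N = 588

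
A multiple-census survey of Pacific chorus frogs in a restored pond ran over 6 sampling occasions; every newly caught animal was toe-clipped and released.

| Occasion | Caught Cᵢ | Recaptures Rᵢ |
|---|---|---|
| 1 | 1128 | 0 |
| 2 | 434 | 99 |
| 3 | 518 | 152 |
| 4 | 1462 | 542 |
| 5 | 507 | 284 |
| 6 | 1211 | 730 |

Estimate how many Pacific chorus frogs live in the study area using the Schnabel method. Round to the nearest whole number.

N ≈ 4933

Marked at large before each occasion: Mᵢ = Σⱼ<ᵢ (Cⱼ − Rⱼ) → M1=0, M2=1128, M3=1463, M4=1829, M5=2749, M6=2972
Σ MᵢCᵢ = 0·1128 + 1128·434 + 1463·518 + 1829·1462 + 2749·507 + 2972·1211 = 0 + 489552 + 757834 + 2673998 + 1393743 + 3599092 = 8914219
Σ Rᵢ = 0 + 99 + 152 + 542 + 284 + 730 = 1807
N̂ = 8914219 / 1807 ≈ 4933.2 → 4933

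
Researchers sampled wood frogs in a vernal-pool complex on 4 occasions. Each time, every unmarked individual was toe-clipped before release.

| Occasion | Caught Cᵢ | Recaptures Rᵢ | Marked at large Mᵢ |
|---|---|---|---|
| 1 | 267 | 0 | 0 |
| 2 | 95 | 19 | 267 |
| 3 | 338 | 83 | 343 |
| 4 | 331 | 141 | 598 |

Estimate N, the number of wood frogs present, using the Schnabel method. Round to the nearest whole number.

Σ MᵢCᵢ = 0·267 + 267·95 + 343·338 + 598·331 = 0 + 25365 + 115934 + 197938 = 339237
Σ Rᵢ = 0 + 19 + 83 + 141 = 243
N̂ = 339237 / 243 ≈ 1396.0 → 1396

N ≈ 1396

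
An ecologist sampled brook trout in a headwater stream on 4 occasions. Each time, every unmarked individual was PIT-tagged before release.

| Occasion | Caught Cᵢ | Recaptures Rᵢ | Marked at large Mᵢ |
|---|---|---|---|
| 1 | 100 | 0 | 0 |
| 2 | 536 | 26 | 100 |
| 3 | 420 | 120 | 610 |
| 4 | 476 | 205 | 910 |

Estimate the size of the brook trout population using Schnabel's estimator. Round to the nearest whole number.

N ≈ 2117

Σ MᵢCᵢ = 0·100 + 100·536 + 610·420 + 910·476 = 0 + 53600 + 256200 + 433160 = 742960
Σ Rᵢ = 0 + 26 + 120 + 205 = 351
N̂ = 742960 / 351 ≈ 2116.7 → 2117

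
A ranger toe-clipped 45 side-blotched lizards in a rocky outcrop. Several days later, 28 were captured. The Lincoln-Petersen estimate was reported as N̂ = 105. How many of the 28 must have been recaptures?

From N = M·C/R: R = M·C / N = 45·28 / 105 = 1260 / 105 = 12.

R = 12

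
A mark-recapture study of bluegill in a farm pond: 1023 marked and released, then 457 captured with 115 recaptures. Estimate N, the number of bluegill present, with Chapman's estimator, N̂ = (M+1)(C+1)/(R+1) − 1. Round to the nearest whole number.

N ≈ 4042

N̂ = (1023+1)(457+1)/(115+1) − 1 = 1024·458/116 − 1
= 468992/116 − 1 ≈ 4043.0 − 1 ≈ 4042.0 → 4042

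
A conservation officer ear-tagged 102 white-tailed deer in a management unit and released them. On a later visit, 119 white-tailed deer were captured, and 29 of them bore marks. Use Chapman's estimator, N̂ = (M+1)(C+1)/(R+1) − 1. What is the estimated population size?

N = 411

N̂ = (102+1)(119+1)/(29+1) − 1 = 103·120/30 − 1
= 12360/30 − 1 = 412 − 1 = 411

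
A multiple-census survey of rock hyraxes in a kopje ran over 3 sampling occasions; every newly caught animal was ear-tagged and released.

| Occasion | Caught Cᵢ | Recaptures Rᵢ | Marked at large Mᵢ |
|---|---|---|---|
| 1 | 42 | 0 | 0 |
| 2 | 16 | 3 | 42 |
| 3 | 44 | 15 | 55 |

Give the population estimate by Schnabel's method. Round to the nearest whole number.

Σ MᵢCᵢ = 0·42 + 42·16 + 55·44 = 0 + 672 + 2420 = 3092
Σ Rᵢ = 0 + 3 + 15 = 18
N̂ = 3092 / 18 ≈ 171.8 → 172

N ≈ 172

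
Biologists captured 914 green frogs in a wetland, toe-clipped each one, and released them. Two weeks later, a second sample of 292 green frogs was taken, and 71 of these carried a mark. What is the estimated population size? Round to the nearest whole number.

N ≈ 3759

N = (914 × 292) / 71 = 266888 / 71 ≈ 3759.0 → 3759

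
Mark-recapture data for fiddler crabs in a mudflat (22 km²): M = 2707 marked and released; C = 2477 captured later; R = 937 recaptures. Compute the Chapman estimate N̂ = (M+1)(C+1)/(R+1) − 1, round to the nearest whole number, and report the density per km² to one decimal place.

N̂ = 2708·2478/938 − 1 = 6710424/938 − 1 ≈ 7153.0 → 7153
Density = N̂ / area = 7153 / 22 ≈ 325.14 → 325.1 per km²

density ≈ 325.1 fiddler crabs per km²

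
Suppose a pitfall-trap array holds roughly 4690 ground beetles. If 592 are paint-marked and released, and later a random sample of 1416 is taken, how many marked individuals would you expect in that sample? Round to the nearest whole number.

expected recaptures ≈ 179

The marked fraction of the population is 592/4690, so in a sample of 1416 expect C·(M/N) marked.
E[R] = 592 × 1416 / 4690 = 838272 / 4690 ≈ 178.7 → 179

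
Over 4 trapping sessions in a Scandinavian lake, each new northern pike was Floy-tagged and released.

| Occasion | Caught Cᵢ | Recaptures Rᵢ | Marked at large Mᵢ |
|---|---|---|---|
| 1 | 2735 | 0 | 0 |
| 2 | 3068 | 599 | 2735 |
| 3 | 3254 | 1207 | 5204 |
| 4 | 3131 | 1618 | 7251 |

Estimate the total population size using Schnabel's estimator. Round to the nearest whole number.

N ≈ 14,027

Σ MᵢCᵢ = 0·2735 + 2735·3068 + 5204·3254 + 7251·3131 = 0 + 8390980 + 16933816 + 22702881 = 48027677
Σ Rᵢ = 0 + 599 + 1207 + 1618 = 3424
N̂ = 48027677 / 3424 ≈ 14026.8 → 14027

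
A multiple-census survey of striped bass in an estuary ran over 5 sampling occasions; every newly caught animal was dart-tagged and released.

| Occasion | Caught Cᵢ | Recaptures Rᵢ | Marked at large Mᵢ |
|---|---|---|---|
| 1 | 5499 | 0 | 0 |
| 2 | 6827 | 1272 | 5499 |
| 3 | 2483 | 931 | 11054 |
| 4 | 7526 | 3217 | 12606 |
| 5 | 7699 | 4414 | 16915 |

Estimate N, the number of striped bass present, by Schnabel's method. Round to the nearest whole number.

Σ MᵢCᵢ = 0·5499 + 5499·6827 + 11054·2483 + 12606·7526 + 16915·7699 = 0 + 37541673 + 27447082 + 94872756 + 130228585 = 290090096
Σ Rᵢ = 0 + 1272 + 931 + 3217 + 4414 = 9834
N̂ = 290090096 / 9834 ≈ 29498.7 → 29499

N ≈ 29,499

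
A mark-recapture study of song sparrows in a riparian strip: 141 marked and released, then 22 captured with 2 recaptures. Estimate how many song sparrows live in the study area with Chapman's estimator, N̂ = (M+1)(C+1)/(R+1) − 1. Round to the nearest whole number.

N ≈ 1088

N̂ = (141+1)(22+1)/(2+1) − 1 = 142·23/3 − 1
= 3266/3 − 1 ≈ 1088.7 − 1 ≈ 1087.7 → 1088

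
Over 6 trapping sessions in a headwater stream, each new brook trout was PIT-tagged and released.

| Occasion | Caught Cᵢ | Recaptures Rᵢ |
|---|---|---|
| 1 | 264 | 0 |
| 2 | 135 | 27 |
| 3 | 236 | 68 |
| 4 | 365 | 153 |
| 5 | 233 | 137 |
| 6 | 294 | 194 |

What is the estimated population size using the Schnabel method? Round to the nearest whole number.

N ≈ 1287

Marked at large before each occasion: Mᵢ = Σⱼ<ᵢ (Cⱼ − Rⱼ) → M1=0, M2=264, M3=372, M4=540, M5=752, M6=848
Σ MᵢCᵢ = 0·264 + 264·135 + 372·236 + 540·365 + 752·233 + 848·294 = 0 + 35640 + 87792 + 197100 + 175216 + 249312 = 745060
Σ Rᵢ = 0 + 27 + 68 + 153 + 137 + 194 = 579
N̂ = 745060 / 579 ≈ 1286.8 → 1287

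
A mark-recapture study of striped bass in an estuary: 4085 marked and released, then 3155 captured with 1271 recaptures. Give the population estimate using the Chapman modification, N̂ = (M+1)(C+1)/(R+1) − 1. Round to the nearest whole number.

N̂ = (4085+1)(3155+1)/(1271+1) − 1 = 4086·3156/1272 − 1
= 12895416/1272 − 1 ≈ 10137.9 − 1 ≈ 10136.9 → 10137

N ≈ 10,137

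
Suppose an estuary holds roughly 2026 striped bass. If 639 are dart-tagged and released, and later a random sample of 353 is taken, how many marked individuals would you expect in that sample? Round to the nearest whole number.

Expected recaptures E[R] = M·C / N.
E[R] = 639 × 353 / 2026 = 225567 / 2026 ≈ 111.3 → 111

expected recaptures ≈ 111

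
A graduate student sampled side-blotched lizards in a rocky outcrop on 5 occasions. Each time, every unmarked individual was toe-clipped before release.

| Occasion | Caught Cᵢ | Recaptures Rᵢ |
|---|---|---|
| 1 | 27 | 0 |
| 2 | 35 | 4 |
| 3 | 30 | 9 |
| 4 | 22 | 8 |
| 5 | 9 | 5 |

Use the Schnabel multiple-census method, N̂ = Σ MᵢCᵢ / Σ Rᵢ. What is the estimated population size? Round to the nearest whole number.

Marked at large before each occasion: Mᵢ = Σⱼ<ᵢ (Cⱼ − Rⱼ) → M1=0, M2=27, M3=58, M4=79, M5=93
Σ MᵢCᵢ = 0·27 + 27·35 + 58·30 + 79·22 + 93·9 = 0 + 945 + 1740 + 1738 + 837 = 5260
Σ Rᵢ = 0 + 4 + 9 + 8 + 5 = 26
N̂ = 5260 / 26 ≈ 202.3 → 202

N ≈ 202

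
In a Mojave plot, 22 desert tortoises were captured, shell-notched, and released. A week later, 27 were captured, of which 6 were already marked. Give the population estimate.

N = (22 × 27) / 6 = 594 / 6 = 99

N = 99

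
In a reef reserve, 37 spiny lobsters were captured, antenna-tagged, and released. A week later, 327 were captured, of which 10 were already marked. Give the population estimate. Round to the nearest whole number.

N = (37 × 327) / 10 = 12099 / 10 ≈ 1209.9 → 1210

N ≈ 1210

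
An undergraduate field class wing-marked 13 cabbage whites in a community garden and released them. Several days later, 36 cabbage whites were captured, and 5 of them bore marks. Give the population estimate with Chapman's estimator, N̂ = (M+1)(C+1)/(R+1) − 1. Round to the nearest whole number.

N ≈ 85

N̂ = (13+1)(36+1)/(5+1) − 1 = 14·37/6 − 1
= 518/6 − 1 ≈ 86.3 − 1 ≈ 85.3 → 85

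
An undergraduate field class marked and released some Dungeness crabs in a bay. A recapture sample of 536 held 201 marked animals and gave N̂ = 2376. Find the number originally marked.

M = 891

From N = M·C/R: M = N·R / C = 2376·201 / 536 = 477576 / 536 = 891.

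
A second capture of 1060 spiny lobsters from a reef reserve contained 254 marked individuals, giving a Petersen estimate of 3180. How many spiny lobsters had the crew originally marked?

From N = M·C/R: M = N·R / C = 3180·254 / 1060 = 807720 / 1060 = 762.

M = 762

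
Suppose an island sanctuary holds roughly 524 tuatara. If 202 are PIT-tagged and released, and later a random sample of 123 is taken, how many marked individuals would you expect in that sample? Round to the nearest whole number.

expected recaptures ≈ 47

Expected recaptures E[R] = M·C / N.
E[R] = 202 × 123 / 524 = 24846 / 524 ≈ 47.4 → 47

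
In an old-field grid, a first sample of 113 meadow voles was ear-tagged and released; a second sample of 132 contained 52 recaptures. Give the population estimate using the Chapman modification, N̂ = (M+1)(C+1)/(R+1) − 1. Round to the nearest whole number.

N̂ = (113+1)(132+1)/(52+1) − 1 = 114·133/53 − 1
= 15162/53 − 1 ≈ 286.1 − 1 ≈ 285.1 → 285

N ≈ 285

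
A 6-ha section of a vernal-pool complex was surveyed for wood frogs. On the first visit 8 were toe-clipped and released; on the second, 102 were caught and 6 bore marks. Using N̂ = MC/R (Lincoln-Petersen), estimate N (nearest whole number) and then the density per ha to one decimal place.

density ≈ 22.7 wood frogs per ha

N̂ = 8·102/6 = 816/6 = 136
Density = N̂ / area = 136 / 6 ≈ 22.67 → 22.7 per ha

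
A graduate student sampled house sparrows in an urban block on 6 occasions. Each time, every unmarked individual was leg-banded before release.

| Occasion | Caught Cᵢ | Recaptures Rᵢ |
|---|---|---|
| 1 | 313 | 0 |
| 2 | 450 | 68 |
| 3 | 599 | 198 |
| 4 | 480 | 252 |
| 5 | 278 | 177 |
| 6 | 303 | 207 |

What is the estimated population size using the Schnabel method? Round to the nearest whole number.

N ≈ 2088

Marked at large before each occasion: Mᵢ = Σⱼ<ᵢ (Cⱼ − Rⱼ) → M1=0, M2=313, M3=695, M4=1096, M5=1324, M6=1425
Σ MᵢCᵢ = 0·313 + 313·450 + 695·599 + 1096·480 + 1324·278 + 1425·303 = 0 + 140850 + 416305 + 526080 + 368072 + 431775 = 1883082
Σ Rᵢ = 0 + 68 + 198 + 252 + 177 + 207 = 902
N̂ = 1883082 / 902 ≈ 2087.7 → 2088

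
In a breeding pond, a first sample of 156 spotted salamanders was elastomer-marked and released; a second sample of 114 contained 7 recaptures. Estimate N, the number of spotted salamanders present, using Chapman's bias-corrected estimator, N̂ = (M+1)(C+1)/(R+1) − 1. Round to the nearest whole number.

N ≈ 2256

N̂ = (156+1)(114+1)/(7+1) − 1 = 157·115/8 − 1
= 18055/8 − 1 ≈ 2256.9 − 1 ≈ 2255.9 → 2256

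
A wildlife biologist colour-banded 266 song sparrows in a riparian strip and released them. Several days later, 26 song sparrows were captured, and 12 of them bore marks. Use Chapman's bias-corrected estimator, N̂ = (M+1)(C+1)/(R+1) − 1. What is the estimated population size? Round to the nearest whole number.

N̂ = (266+1)(26+1)/(12+1) − 1 = 267·27/13 − 1
= 7209/13 − 1 ≈ 554.5 − 1 ≈ 553.5 → 554

N ≈ 554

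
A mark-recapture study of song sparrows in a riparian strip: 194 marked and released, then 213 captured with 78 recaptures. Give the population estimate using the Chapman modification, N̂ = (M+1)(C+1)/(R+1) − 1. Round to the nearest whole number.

N ≈ 527

N̂ = (194+1)(213+1)/(78+1) − 1 = 195·214/79 − 1
= 41730/79 − 1 ≈ 528.2 − 1 ≈ 527.2 → 527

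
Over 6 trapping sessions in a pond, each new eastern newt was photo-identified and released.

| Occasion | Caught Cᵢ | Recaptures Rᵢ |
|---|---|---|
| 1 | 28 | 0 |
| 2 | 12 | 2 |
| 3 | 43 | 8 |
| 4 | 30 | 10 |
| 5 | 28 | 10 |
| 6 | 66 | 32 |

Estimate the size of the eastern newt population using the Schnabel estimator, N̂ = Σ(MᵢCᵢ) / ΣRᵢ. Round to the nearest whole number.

N ≈ 227

Marked at large before each occasion: Mᵢ = Σⱼ<ᵢ (Cⱼ − Rⱼ) → M1=0, M2=28, M3=38, M4=73, M5=93, M6=111
Σ MᵢCᵢ = 0·28 + 28·12 + 38·43 + 73·30 + 93·28 + 111·66 = 0 + 336 + 1634 + 2190 + 2604 + 7326 = 14090
Σ Rᵢ = 0 + 2 + 8 + 10 + 10 + 32 = 62
N̂ = 14090 / 62 ≈ 227.3 → 227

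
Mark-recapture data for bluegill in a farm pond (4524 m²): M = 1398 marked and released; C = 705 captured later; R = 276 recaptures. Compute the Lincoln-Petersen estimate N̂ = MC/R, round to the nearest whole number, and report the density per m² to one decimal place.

density ≈ 0.8 bluegill per m²

N̂ = 1398·705/276 = 985590/276 ≈ 3571.0 → 3571
Density = N̂ / area = 3571 / 4524 ≈ 0.79 → 0.8 per m²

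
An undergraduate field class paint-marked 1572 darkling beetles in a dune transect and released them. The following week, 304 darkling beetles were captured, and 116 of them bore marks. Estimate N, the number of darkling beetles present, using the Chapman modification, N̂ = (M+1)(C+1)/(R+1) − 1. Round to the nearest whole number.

N ≈ 4100

N̂ = (1572+1)(304+1)/(116+1) − 1 = 1573·305/117 − 1
= 479765/117 − 1 ≈ 4100.6 − 1 ≈ 4099.6 → 4100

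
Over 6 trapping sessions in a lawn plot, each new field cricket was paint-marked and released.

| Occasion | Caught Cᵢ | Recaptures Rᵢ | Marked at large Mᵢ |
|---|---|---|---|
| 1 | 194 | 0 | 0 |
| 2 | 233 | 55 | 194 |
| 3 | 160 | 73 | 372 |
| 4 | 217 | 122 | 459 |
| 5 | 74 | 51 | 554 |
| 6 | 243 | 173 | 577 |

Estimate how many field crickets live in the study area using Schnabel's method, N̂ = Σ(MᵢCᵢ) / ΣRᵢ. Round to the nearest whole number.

Σ MᵢCᵢ = 0·194 + 194·233 + 372·160 + 459·217 + 554·74 + 577·243 = 0 + 45202 + 59520 + 99603 + 40996 + 140211 = 385532
Σ Rᵢ = 0 + 55 + 73 + 122 + 51 + 173 = 474
N̂ = 385532 / 474 ≈ 813.4 → 813

N ≈ 813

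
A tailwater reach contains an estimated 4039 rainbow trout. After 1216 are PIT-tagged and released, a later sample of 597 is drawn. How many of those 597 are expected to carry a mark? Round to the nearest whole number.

expected recaptures ≈ 180

The marked fraction of the population is 1216/4039, so in a sample of 597 expect C·(M/N) marked.
E[R] = 1216 × 597 / 4039 = 725952 / 4039 ≈ 179.7 → 180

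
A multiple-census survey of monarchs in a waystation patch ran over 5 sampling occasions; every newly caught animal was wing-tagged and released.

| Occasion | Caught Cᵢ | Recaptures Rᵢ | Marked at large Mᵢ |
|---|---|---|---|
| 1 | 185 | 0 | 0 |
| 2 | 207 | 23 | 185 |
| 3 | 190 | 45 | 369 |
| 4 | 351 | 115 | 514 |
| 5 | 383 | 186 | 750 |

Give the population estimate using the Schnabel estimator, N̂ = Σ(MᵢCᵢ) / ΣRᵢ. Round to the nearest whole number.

N ≈ 1561

Σ MᵢCᵢ = 0·185 + 185·207 + 369·190 + 514·351 + 750·383 = 0 + 38295 + 70110 + 180414 + 287250 = 576069
Σ Rᵢ = 0 + 23 + 45 + 115 + 186 = 369
N̂ = 576069 / 369 ≈ 1561.2 → 1561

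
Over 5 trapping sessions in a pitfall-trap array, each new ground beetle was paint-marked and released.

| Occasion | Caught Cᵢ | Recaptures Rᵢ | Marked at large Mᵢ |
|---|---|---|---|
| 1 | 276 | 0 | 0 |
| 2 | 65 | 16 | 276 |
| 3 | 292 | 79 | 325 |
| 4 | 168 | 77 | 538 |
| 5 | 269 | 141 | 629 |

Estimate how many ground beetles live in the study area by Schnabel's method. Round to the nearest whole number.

N ≈ 1190

Σ MᵢCᵢ = 0·276 + 276·65 + 325·292 + 538·168 + 629·269 = 0 + 17940 + 94900 + 90384 + 169201 = 372425
Σ Rᵢ = 0 + 16 + 79 + 77 + 141 = 313
N̂ = 372425 / 313 ≈ 1189.9 → 1190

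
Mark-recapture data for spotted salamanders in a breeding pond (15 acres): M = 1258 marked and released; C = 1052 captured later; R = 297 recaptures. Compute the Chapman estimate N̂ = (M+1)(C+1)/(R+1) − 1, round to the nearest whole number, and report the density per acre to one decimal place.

N̂ = 1259·1053/298 − 1 = 1325727/298 − 1 ≈ 4447.7 → 4448
Density = N̂ / area = 4448 / 15 ≈ 296.53 → 296.5 per acre

density ≈ 296.5 spotted salamanders per acre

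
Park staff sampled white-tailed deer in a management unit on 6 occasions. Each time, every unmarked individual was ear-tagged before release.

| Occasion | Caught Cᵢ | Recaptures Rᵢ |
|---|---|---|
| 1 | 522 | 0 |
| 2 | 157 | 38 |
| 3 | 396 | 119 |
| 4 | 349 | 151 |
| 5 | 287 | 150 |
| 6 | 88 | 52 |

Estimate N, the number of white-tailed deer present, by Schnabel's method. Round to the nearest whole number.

Marked at large before each occasion: Mᵢ = Σⱼ<ᵢ (Cⱼ − Rⱼ) → M1=0, M2=522, M3=641, M4=918, M5=1116, M6=1253
Σ MᵢCᵢ = 0·522 + 522·157 + 641·396 + 918·349 + 1116·287 + 1253·88 = 0 + 81954 + 253836 + 320382 + 320292 + 110264 = 1086728
Σ Rᵢ = 0 + 38 + 119 + 151 + 150 + 52 = 510
N̂ = 1086728 / 510 ≈ 2130.8 → 2131

N ≈ 2131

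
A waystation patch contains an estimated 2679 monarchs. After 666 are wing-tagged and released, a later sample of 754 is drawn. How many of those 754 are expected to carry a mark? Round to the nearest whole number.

Expected recaptures E[R] = M·C / N.
E[R] = 666 × 754 / 2679 = 502164 / 2679 ≈ 187.4 → 187

expected recaptures ≈ 187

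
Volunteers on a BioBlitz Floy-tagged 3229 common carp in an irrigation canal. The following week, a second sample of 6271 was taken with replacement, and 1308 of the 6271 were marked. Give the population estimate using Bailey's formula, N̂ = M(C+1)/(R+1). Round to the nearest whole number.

N̂ = 3229·(6271+1)/(1308+1) = 3229·6272/1309 = 20252288/1309 ≈ 15471.6 → 15472

N ≈ 15,472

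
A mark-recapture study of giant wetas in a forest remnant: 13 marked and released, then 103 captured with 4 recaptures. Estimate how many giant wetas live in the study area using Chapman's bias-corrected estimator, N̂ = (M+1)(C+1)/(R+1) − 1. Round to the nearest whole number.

N̂ = (13+1)(103+1)/(4+1) − 1 = 14·104/5 − 1
= 1456/5 − 1 ≈ 291.2 − 1 ≈ 290.2 → 290

N ≈ 290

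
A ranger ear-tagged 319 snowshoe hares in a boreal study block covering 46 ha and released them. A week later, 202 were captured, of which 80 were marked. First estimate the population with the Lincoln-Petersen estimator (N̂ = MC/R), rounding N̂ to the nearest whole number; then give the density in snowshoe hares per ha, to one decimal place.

N̂ = 319·202/80 = 64438/80 ≈ 805.48 → 805
Density = N̂ / area = 805 / 46 ≈ 17.50 → 17.5 per ha

density ≈ 17.5 snowshoe hares per ha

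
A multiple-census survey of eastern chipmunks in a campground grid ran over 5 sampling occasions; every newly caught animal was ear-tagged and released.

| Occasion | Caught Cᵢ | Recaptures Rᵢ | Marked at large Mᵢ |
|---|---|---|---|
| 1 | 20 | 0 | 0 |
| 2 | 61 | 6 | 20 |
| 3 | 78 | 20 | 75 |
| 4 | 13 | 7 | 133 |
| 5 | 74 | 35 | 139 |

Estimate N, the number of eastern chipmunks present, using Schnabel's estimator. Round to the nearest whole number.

N ≈ 281

Σ MᵢCᵢ = 0·20 + 20·61 + 75·78 + 133·13 + 139·74 = 0 + 1220 + 5850 + 1729 + 10286 = 19085
Σ Rᵢ = 0 + 6 + 20 + 7 + 35 = 68
N̂ = 19085 / 68 ≈ 280.7 → 281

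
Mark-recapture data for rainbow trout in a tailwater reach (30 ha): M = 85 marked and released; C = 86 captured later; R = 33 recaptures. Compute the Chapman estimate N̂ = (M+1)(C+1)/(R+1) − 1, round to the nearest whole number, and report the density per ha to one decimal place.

density ≈ 7.3 rainbow trout per ha

N̂ = 86·87/34 − 1 = 7482/34 − 1 ≈ 219.1 → 219
Density = N̂ / area = 219 / 30 ≈ 7.30 → 7.3 per ha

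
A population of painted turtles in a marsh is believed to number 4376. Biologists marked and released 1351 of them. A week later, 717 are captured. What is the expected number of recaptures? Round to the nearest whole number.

expected recaptures ≈ 221

The marked fraction of the population is 1351/4376, so in a sample of 717 expect C·(M/N) marked.
E[R] = 1351 × 717 / 4376 = 968667 / 4376 ≈ 221.4 → 221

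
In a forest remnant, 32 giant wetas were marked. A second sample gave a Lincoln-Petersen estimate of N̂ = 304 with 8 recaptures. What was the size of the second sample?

C = 76

From N = M·C/R: C = N·R / M = 304·8 / 32 = 2432 / 32 = 76.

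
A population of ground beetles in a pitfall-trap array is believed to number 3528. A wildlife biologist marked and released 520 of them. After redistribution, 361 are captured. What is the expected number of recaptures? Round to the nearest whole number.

expected recaptures ≈ 53

Expected recaptures E[R] = M·C / N.
E[R] = 520 × 361 / 3528 = 187720 / 3528 ≈ 53.2 → 53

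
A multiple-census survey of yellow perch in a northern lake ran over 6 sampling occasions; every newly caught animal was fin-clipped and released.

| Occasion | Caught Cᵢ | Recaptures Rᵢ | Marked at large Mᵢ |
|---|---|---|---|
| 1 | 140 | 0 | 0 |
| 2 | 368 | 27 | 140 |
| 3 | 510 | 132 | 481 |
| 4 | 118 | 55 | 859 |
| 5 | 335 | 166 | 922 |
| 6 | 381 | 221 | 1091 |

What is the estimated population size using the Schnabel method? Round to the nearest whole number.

N ≈ 1868

Σ MᵢCᵢ = 0·140 + 140·368 + 481·510 + 859·118 + 922·335 + 1091·381 = 0 + 51520 + 245310 + 101362 + 308870 + 415671 = 1122733
Σ Rᵢ = 0 + 27 + 132 + 55 + 166 + 221 = 601
N̂ = 1122733 / 601 ≈ 1868.1 → 1868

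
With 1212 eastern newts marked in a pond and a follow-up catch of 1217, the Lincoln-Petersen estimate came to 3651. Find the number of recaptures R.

R = 404

From N = M·C/R: R = M·C / N = 1212·1217 / 3651 = 1475004 / 3651 = 404.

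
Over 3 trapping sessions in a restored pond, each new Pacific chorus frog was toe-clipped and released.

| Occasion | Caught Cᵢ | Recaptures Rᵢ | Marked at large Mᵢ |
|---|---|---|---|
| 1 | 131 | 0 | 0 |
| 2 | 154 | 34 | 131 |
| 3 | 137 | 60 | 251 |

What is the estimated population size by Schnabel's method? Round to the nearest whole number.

Σ MᵢCᵢ = 0·131 + 131·154 + 251·137 = 0 + 20174 + 34387 = 54561
Σ Rᵢ = 0 + 34 + 60 = 94
N̂ = 54561 / 94 ≈ 580.4 → 580

N ≈ 580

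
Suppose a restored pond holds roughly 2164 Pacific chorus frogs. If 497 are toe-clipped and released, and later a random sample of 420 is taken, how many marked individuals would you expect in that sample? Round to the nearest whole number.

The marked fraction of the population is 497/2164, so in a sample of 420 expect C·(M/N) marked.
E[R] = 497 × 420 / 2164 = 208740 / 2164 ≈ 96.46 → 96

expected recaptures ≈ 96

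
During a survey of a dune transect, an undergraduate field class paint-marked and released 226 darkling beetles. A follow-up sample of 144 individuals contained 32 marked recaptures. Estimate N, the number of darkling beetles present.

N = 1017

Lincoln-Petersen assumes M/N = R/C, so N = M·C / R.
N = (226 × 144) / 32 = 32544 / 32 = 1017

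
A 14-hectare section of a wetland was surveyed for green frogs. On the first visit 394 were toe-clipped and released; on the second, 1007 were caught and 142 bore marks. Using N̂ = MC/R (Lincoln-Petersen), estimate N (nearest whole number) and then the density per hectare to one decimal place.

density ≈ 199.6 green frogs per hectare

N̂ = 394·1007/142 = 396758/142 ≈ 2794.1 → 2794
Density = N̂ / area = 2794 / 14 ≈ 199.57 → 199.6 per hectare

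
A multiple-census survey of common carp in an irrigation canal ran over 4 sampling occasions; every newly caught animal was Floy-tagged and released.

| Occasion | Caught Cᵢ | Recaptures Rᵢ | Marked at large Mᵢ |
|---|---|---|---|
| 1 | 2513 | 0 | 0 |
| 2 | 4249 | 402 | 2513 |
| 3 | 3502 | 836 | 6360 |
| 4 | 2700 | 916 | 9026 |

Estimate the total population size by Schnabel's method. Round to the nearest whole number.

N ≈ 26,611

Σ MᵢCᵢ = 0·2513 + 2513·4249 + 6360·3502 + 9026·2700 = 0 + 10677737 + 22272720 + 24370200 = 57320657
Σ Rᵢ = 0 + 402 + 836 + 916 = 2154
N̂ = 57320657 / 2154 ≈ 26611.3 → 26611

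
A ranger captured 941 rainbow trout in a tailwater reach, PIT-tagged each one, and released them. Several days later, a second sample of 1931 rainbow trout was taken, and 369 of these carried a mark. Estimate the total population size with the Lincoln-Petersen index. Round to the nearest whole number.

N = (941 × 1931) / 369 = 1817071 / 369 ≈ 4924.3 → 4924

N ≈ 4924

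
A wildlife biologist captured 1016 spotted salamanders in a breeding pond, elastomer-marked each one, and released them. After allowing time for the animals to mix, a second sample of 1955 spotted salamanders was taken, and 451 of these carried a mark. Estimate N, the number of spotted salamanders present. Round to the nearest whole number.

N ≈ 4404

N = (1016 × 1955) / 451 = 1986280 / 451 ≈ 4404.2 → 4404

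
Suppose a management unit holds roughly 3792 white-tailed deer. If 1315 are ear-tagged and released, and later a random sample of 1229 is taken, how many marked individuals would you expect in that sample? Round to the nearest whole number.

expected recaptures ≈ 426

Expected recaptures E[R] = M·C / N.
E[R] = 1315 × 1229 / 3792 = 1616135 / 3792 ≈ 426.2 → 426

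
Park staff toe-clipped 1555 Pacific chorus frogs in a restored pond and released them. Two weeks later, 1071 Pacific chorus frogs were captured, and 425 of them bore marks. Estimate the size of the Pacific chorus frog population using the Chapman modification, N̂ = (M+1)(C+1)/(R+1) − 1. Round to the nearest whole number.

N ≈ 3915

N̂ = (1555+1)(1071+1)/(425+1) − 1 = 1556·1072/426 − 1
= 1668032/426 − 1 ≈ 3915.6 − 1 ≈ 3914.6 → 3915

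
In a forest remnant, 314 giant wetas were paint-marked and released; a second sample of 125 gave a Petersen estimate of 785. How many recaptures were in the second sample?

R = 50

From N = M·C/R: R = M·C / N = 314·125 / 785 = 39250 / 785 = 50.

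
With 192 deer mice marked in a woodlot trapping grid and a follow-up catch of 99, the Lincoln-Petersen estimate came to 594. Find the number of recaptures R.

R = 32

From N = M·C/R: R = M·C / N = 192·99 / 594 = 19008 / 594 = 32.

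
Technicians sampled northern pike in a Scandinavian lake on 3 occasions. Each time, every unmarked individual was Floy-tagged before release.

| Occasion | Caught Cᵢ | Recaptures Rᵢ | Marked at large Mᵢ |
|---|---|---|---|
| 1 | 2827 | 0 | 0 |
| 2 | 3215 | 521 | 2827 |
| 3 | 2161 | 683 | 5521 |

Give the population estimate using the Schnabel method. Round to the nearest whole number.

N ≈ 17,458

Σ MᵢCᵢ = 0·2827 + 2827·3215 + 5521·2161 = 0 + 9088805 + 11930881 = 21019686
Σ Rᵢ = 0 + 521 + 683 = 1204
N̂ = 21019686 / 1204 ≈ 17458.2 → 17458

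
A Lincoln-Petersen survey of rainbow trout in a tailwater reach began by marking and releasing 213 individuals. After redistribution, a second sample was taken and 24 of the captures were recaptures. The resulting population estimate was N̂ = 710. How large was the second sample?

C = 80

From N = M·C/R: C = N·R / M = 710·24 / 213 = 17040 / 213 = 80.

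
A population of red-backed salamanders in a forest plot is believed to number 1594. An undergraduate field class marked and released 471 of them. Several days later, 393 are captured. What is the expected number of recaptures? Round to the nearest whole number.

expected recaptures ≈ 116

Expected recaptures E[R] = M·C / N.
E[R] = 471 × 393 / 1594 = 185103 / 1594 ≈ 116.1 → 116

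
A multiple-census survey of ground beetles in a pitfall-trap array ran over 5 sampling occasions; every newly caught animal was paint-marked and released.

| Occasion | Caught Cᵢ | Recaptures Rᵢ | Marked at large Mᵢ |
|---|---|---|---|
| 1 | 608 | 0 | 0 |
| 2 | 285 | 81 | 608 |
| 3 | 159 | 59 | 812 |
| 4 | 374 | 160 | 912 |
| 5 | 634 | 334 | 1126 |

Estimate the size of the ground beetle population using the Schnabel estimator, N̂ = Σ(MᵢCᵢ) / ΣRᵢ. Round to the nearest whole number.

N ≈ 2141

Σ MᵢCᵢ = 0·608 + 608·285 + 812·159 + 912·374 + 1126·634 = 0 + 173280 + 129108 + 341088 + 713884 = 1357360
Σ Rᵢ = 0 + 81 + 59 + 160 + 334 = 634
N̂ = 1357360 / 634 ≈ 2140.9 → 2141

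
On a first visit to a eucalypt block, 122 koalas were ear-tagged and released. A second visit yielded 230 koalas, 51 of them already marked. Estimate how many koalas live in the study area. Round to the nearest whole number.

N ≈ 550

If marked individuals mix randomly, R/C ≈ M/N, giving N ≈ M·C/R.
N = (122 × 230) / 51 = 28060 / 51 ≈ 550.2 → 550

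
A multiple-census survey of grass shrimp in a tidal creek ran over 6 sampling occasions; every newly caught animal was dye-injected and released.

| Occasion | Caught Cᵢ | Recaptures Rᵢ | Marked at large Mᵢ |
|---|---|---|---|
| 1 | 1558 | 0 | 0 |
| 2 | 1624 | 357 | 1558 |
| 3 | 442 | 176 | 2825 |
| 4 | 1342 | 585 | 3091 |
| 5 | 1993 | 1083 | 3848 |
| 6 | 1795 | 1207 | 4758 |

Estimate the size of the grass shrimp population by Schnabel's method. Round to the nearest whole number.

Σ MᵢCᵢ = 0·1558 + 1558·1624 + 2825·442 + 3091·1342 + 3848·1993 + 4758·1795 = 0 + 2530192 + 1248650 + 4148122 + 7669064 + 8540610 = 24136638
Σ Rᵢ = 0 + 357 + 176 + 585 + 1083 + 1207 = 3408
N̂ = 24136638 / 3408 ≈ 7082.3 → 7082

N ≈ 7082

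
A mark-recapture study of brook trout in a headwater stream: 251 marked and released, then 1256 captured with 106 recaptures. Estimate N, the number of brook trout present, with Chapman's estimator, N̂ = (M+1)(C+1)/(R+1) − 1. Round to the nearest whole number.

N ≈ 2959

N̂ = (251+1)(1256+1)/(106+1) − 1 = 252·1257/107 − 1
= 316764/107 − 1 ≈ 2960.4 − 1 ≈ 2959.4 → 2959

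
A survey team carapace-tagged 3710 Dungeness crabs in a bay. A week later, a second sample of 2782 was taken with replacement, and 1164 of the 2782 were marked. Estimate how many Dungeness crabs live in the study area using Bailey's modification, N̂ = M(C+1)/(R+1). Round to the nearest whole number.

N̂ = 3710·(2782+1)/(1164+1) = 3710·2783/1165 = 10324930/1165 ≈ 8862.6 → 8863

N ≈ 8863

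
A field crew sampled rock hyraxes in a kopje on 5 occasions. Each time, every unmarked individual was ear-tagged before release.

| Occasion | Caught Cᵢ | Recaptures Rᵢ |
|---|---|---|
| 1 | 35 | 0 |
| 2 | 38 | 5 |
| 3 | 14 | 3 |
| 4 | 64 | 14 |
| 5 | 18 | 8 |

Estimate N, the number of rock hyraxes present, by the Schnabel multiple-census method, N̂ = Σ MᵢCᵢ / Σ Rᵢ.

N = 322

Marked at large before each occasion: Mᵢ = Σⱼ<ᵢ (Cⱼ − Rⱼ) → M1=0, M2=35, M3=68, M4=79, M5=129
Σ MᵢCᵢ = 0·35 + 35·38 + 68·14 + 79·64 + 129·18 = 0 + 1330 + 952 + 5056 + 2322 = 9660
Σ Rᵢ = 0 + 5 + 3 + 14 + 8 = 30
N̂ = 9660 / 30 = 322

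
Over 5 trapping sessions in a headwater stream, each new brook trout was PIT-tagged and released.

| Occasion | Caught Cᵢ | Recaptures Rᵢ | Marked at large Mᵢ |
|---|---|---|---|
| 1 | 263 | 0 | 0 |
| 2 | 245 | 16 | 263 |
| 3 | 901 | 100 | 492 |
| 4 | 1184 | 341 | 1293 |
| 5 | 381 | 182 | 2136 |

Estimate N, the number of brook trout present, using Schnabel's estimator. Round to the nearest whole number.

N ≈ 4464

Σ MᵢCᵢ = 0·263 + 263·245 + 492·901 + 1293·1184 + 2136·381 = 0 + 64435 + 443292 + 1530912 + 813816 = 2852455
Σ Rᵢ = 0 + 16 + 100 + 341 + 182 = 639
N̂ = 2852455 / 639 ≈ 4463.9 → 4464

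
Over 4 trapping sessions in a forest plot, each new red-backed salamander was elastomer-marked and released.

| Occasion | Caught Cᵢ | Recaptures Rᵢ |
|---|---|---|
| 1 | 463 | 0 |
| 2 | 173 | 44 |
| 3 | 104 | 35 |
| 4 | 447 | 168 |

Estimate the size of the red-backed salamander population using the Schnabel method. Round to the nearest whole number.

N ≈ 1770

Marked at large before each occasion: Mᵢ = Σⱼ<ᵢ (Cⱼ − Rⱼ) → M1=0, M2=463, M3=592, M4=661
Σ MᵢCᵢ = 0·463 + 463·173 + 592·104 + 661·447 = 0 + 80099 + 61568 + 295467 = 437134
Σ Rᵢ = 0 + 44 + 35 + 168 = 247
N̂ = 437134 / 247 ≈ 1769.8 → 1770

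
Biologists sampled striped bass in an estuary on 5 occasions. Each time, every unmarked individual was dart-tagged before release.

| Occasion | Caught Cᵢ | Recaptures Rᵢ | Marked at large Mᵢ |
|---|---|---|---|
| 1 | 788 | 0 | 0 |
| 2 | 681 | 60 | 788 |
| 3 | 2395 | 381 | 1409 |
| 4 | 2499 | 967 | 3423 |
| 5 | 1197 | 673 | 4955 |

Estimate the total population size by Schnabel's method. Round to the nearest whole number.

Σ MᵢCᵢ = 0·788 + 788·681 + 1409·2395 + 3423·2499 + 4955·1197 = 0 + 536628 + 3374555 + 8554077 + 5931135 = 18396395
Σ Rᵢ = 0 + 60 + 381 + 967 + 673 = 2081
N̂ = 18396395 / 2081 ≈ 8840.2 → 8840

N ≈ 8840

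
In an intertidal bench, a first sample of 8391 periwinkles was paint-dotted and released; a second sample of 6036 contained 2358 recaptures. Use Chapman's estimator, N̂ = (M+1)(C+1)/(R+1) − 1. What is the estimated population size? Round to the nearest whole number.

N ≈ 21,475

N̂ = (8391+1)(6036+1)/(2358+1) − 1 = 8392·6037/2359 − 1
= 50662504/2359 − 1 ≈ 21476.3 − 1 ≈ 21475.3 → 21475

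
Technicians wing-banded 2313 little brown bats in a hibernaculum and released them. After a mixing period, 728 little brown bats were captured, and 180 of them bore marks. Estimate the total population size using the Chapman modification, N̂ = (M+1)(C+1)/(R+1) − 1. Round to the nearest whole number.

N ≈ 9319

N̂ = (2313+1)(728+1)/(180+1) − 1 = 2314·729/181 − 1
= 1686906/181 − 1 ≈ 9319.9 − 1 ≈ 9318.9 → 9319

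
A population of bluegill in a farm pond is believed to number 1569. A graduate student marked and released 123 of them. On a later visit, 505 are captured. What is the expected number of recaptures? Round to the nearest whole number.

The marked fraction of the population is 123/1569, so in a sample of 505 expect C·(M/N) marked.
E[R] = 123 × 505 / 1569 = 62115 / 1569 ≈ 39.6 → 40

expected recaptures ≈ 40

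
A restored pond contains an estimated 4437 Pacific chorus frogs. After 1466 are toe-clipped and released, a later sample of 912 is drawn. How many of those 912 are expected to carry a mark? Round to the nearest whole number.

expected recaptures ≈ 301

The marked fraction of the population is 1466/4437, so in a sample of 912 expect C·(M/N) marked.
E[R] = 1466 × 912 / 4437 = 1336992 / 4437 ≈ 301.3 → 301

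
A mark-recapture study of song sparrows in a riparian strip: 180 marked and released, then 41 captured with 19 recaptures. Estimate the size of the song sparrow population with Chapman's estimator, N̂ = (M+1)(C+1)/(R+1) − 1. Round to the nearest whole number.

N̂ = (180+1)(41+1)/(19+1) − 1 = 181·42/20 − 1
= 7602/20 − 1 ≈ 380.1 − 1 ≈ 379.1 → 379

N ≈ 379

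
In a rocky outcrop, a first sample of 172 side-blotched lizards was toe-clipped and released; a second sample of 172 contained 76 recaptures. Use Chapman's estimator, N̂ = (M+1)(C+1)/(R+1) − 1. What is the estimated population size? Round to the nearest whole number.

N ≈ 388

N̂ = (172+1)(172+1)/(76+1) − 1 = 173·173/77 − 1
= 29929/77 − 1 ≈ 388.7 − 1 ≈ 387.7 → 388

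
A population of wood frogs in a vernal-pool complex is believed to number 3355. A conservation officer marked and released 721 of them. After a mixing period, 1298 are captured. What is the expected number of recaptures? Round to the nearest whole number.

The marked fraction of the population is 721/3355, so in a sample of 1298 expect C·(M/N) marked.
E[R] = 721 × 1298 / 3355 = 935858 / 3355 ≈ 278.9 → 279

expected recaptures ≈ 279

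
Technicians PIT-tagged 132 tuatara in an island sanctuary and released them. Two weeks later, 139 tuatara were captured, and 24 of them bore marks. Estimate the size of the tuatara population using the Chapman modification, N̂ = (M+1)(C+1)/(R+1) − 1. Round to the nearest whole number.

N ≈ 744

N̂ = (132+1)(139+1)/(24+1) − 1 = 133·140/25 − 1
= 18620/25 − 1 ≈ 744.8 − 1 ≈ 743.8 → 744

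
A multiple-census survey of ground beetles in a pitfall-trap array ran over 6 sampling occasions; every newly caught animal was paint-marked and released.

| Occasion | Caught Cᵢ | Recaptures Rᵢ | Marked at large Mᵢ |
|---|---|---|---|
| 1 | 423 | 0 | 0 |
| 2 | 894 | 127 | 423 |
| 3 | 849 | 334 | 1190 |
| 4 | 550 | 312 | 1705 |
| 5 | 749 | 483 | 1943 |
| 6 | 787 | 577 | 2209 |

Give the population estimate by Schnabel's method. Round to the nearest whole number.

N ≈ 3011

Σ MᵢCᵢ = 0·423 + 423·894 + 1190·849 + 1705·550 + 1943·749 + 2209·787 = 0 + 378162 + 1010310 + 937750 + 1455307 + 1738483 = 5520012
Σ Rᵢ = 0 + 127 + 334 + 312 + 483 + 577 = 1833
N̂ = 5520012 / 1833 ≈ 3011.46 → 3011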